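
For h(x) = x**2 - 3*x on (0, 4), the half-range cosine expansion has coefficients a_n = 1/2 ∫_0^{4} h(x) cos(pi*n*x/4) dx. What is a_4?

a_4 = 1/2 ∫_0^{4} (x**2 - 3*x) cos(pi*x) dx.
Integrating by parts twice (tabular method), an antiderivative of (x**2 - 3*x) cos(pi*x) is x**2*sin(pi*x)/pi - 3*x*sin(pi*x)/pi + 2*x*cos(pi*x)/pi**2 - 2*sin(pi*x)/pi**3 - 3*cos(pi*x)/pi**2; evaluating from 0 to 4: ∫_{0}^{4} (x**2 - 3*x) cos(pi*x) dx = (5/pi**2) - (-3/pi**2) = 8/pi**2.
Hence a_4 = (1/2)·(8/pi**2) = 4/pi**2.

4/pi**2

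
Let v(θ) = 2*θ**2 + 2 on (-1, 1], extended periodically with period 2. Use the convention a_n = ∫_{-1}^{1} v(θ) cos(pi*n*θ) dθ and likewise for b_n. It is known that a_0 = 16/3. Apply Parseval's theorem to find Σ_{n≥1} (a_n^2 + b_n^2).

32/45

Parseval: a_0^2/2 + Σ_{n≥1} (a_n^2+b_n^2) = ∫_{-1}^{1} v(θ)^2 dθ = 224/15.
Subtract a_0^2/2 = 128/9: Σ (a_n^2+b_n^2) = 32/45.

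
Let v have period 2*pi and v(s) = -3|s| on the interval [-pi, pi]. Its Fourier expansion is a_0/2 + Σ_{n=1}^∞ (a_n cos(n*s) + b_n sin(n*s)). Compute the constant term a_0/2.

a_0 = 1/pi ∫_{-pi}^{pi} v(s) ds = 1/pi · (-3*pi**2) = -3*pi.
So the constant term a_0/2 = -3*pi/2.

-3*pi/2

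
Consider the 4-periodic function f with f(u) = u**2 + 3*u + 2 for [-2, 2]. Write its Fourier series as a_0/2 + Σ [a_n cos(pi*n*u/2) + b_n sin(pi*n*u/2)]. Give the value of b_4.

b_4 = 1/2 ∫_{-2}^{2} f(u) sin(2*pi*u) du.
Integrating by parts twice (tabular method), an antiderivative of (u**2 + 3*u + 2) sin(2*pi*u) is -u**2*cos(2*pi*u)/(2*pi) + u*sin(2*pi*u)/(2*pi**2) - 3*u*cos(2*pi*u)/(2*pi) + 3*sin(2*pi*u)/(4*pi**2) - cos(2*pi*u)/pi + cos(2*pi*u)/(4*pi**3); evaluating from -2 to 2: ∫_{-2}^{2} (u**2 + 3*u + 2) sin(2*pi*u) du = (-6/pi + 1/(4*pi**3)) - (1/(4*pi**3)) = -6/pi.
Hence b_4 = (1/2)·(-6/pi) = -3/pi.

-3/pi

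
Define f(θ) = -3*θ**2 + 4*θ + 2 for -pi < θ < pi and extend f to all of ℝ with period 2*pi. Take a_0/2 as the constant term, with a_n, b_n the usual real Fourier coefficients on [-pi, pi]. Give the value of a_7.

a_7 = 1/pi ∫_{-pi}^{pi} f(θ) cos(7*θ) dθ.
Integrating by parts twice (tabular method), an antiderivative of (-3*θ**2 + 4*θ + 2) cos(7*θ) is -3*θ**2*sin(7*θ)/7 + 4*θ*sin(7*θ)/7 - 6*θ*cos(7*θ)/49 + 104*sin(7*θ)/343 + 4*cos(7*θ)/49; evaluating from -pi to pi: ∫_{-pi}^{pi} (-3*θ**2 + 4*θ + 2) cos(7*θ) dθ = (-4/49 + 6*pi/49) - (-6*pi/49 - 4/49) = 12*pi/49.
Hence a_7 = (1/pi)·(12*pi/49) = 12/49.

12/49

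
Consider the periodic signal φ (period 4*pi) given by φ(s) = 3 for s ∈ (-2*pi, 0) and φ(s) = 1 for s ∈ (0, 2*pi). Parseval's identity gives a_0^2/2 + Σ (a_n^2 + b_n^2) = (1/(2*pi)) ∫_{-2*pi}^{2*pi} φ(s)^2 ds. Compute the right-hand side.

10

(1/(2*pi)) ∫_{-2*pi}^{2*pi} φ(s)^2 ds = (1/(2*pi)) · (20*pi) = 10.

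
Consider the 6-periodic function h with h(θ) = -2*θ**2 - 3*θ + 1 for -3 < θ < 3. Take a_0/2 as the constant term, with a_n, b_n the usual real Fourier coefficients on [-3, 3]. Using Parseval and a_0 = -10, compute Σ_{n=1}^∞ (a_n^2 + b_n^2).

558/5

Parseval: a_0^2/2 + Σ_{n≥1} (a_n^2+b_n^2) = 1/3 ∫_{-3}^{3} h(θ)^2 dθ = 808/5.
Subtract a_0^2/2 = 50: Σ (a_n^2+b_n^2) = 558/5.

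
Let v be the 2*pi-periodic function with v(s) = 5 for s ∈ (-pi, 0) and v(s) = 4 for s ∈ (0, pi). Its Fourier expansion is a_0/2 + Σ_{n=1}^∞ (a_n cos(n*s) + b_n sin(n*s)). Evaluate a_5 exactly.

0

a_5 = 1/pi ∫_{-pi}^{pi} v(s) cos(5*s) ds.
Split the integral at the breakpoints.
Directly, an antiderivative of (5) cos(5*s) is sin(5*s); evaluating from -pi to 0: ∫_{-pi}^{0} (5) cos(5*s) ds = (0) - (0) = 0.
Directly, an antiderivative of (4) cos(5*s) is 4*sin(5*s)/5; evaluating from 0 to pi: ∫_{0}^{pi} (4) cos(5*s) ds = (0) - (0) = 0.
Summing the pieces and multiplying by (1/pi) gives a_5 = 0.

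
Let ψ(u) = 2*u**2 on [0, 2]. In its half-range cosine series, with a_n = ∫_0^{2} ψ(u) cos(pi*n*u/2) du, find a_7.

a_7 = ∫_0^{2} (2*u**2) cos(7*pi*u/2) du.
Integrating by parts twice (tabular method), an antiderivative of (2*u**2) cos(7*pi*u/2) is 4*u**2*sin(7*pi*u/2)/(7*pi) + 16*u*cos(7*pi*u/2)/(49*pi**2) - 32*sin(7*pi*u/2)/(343*pi**3); evaluating from 0 to 2: ∫_{0}^{2} (2*u**2) cos(7*pi*u/2) du = (-32/(49*pi**2)) - (0) = -32/(49*pi**2).
Hence a_7 = -32/(49*pi**2).

-32/(49*pi**2)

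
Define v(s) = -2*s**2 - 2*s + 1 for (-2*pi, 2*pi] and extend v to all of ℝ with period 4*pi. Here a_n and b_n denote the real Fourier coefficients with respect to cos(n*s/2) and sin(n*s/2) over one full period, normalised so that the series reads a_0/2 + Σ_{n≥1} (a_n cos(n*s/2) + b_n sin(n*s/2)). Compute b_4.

2

b_4 = (1/(2*pi)) ∫_{-2*pi}^{2*pi} v(s) sin(2*s) ds.
Integrating by parts twice (tabular method), an antiderivative of (-2*s**2 - 2*s + 1) sin(2*s) is s**2*cos(2*s) - s*sin(2*s) + s*cos(2*s) - sin(2*s)/2 - cos(2*s); evaluating from -2*pi to 2*pi: ∫_{-2*pi}^{2*pi} (-2*s**2 - 2*s + 1) sin(2*s) ds = (-1 + 2*pi + 4*pi**2) - (-2*pi - 1 + 4*pi**2) = 4*pi.
Hence b_4 = (1/(2*pi))·(4*pi) = 2.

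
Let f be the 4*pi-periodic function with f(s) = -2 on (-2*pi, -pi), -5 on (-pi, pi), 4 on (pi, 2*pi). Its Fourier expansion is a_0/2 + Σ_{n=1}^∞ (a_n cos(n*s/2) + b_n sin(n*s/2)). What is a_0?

a_0 = (1/(2*pi)) ∫_{-2*pi}^{2*pi} f(s) ds = (1/(2*pi)) · (-8*pi) = -4.

-4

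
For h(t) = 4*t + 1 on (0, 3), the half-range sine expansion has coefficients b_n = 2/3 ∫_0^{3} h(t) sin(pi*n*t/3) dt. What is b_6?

-4/pi

b_6 = 2/3 ∫_0^{3} (4*t + 1) sin(2*pi*t) dt.
Integrating by parts (boundary term plus one more integral), an antiderivative of (4*t + 1) sin(2*pi*t) is -2*t*cos(2*pi*t)/pi + sin(2*pi*t)/pi**2 - cos(2*pi*t)/(2*pi); evaluating from 0 to 3: ∫_{0}^{3} (4*t + 1) sin(2*pi*t) dt = (-13/(2*pi)) - (-1/(2*pi)) = -6/pi.
Hence b_6 = (2/3)·(-6/pi) = -4/pi.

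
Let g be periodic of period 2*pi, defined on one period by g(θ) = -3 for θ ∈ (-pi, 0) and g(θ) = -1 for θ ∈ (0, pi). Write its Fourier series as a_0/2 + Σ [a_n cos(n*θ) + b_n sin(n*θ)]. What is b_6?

0

b_6 = 1/pi ∫_{-pi}^{pi} g(θ) sin(6*θ) dθ.
Split the integral at the breakpoints.
Directly, an antiderivative of (-3) sin(6*θ) is cos(6*θ)/2; evaluating from -pi to 0: ∫_{-pi}^{0} (-3) sin(6*θ) dθ = (1/2) - (1/2) = 0.
Directly, an antiderivative of (-1) sin(6*θ) is cos(6*θ)/6; evaluating from 0 to pi: ∫_{0}^{pi} (-1) sin(6*θ) dθ = (1/6) - (1/6) = 0.
Summing the pieces and multiplying by (1/pi) gives b_6 = 0.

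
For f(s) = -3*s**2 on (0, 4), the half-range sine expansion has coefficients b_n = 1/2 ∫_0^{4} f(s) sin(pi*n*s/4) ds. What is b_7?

96*(4 - 49*pi**2)/(343*pi**3)

b_7 = 1/2 ∫_0^{4} (-3*s**2) sin(7*pi*s/4) ds.
Integrating by parts twice (tabular method), an antiderivative of (-3*s**2) sin(7*pi*s/4) is 12*s**2*cos(7*pi*s/4)/(7*pi) - 96*s*sin(7*pi*s/4)/(49*pi**2) - 384*cos(7*pi*s/4)/(343*pi**3); evaluating from 0 to 4: ∫_{0}^{4} (-3*s**2) sin(7*pi*s/4) ds = (192*(2 - 49*pi**2)/(343*pi**3)) - (-384/(343*pi**3)) = 192*(4 - 49*pi**2)/(343*pi**3).
Hence b_7 = (1/2)·(192*(4 - 49*pi**2)/(343*pi**3)) = 96*(4 - 49*pi**2)/(343*pi**3).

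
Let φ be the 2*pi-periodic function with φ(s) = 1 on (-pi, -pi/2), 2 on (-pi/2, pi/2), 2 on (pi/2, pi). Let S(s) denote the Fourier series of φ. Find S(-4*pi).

s = -4*pi differs from s = 0 by -2 full period(s), and the series is 2*pi-periodic.
φ is continuous at s = 0 with value 2, so the series converges to 2 there.

2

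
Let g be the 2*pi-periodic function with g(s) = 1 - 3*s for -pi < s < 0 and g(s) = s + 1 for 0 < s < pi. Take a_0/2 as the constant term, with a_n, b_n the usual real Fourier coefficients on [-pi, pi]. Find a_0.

a_0 = 1/pi ∫_{-pi}^{pi} g(s) ds = 1/pi · (2*pi*(1 + pi)) = 2 + 2*pi.

2 + 2*pi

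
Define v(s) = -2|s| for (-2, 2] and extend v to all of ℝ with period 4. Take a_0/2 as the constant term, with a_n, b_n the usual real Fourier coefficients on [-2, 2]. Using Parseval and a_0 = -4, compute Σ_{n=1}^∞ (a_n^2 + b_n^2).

8/3

Parseval: a_0^2/2 + Σ_{n≥1} (a_n^2+b_n^2) = 1/2 ∫_{-2}^{2} v(s)^2 ds = 32/3.
Subtract a_0^2/2 = 8: Σ (a_n^2+b_n^2) = 8/3.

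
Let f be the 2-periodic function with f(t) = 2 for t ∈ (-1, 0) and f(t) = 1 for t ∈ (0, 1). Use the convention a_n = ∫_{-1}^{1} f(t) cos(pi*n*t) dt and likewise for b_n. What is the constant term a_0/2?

a_0 = ∫_{-1}^{1} f(t) dt = 3.
So the constant term a_0/2 = 3/2.

3/2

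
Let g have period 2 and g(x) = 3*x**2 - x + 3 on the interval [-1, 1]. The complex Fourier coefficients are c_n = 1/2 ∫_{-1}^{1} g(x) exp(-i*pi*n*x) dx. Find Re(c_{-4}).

Since g is real-valued, Re(c_{-4}) = 1/2 ∫_{-1}^{1} g(x) cos(-4*pi*x) dx = a_{4}/2.
Integrating by parts twice (tabular method), an antiderivative of (3*x**2 - x + 3) cos(-4*pi*x) is 3*x**2*sin(4*pi*x)/(4*pi) - x*sin(4*pi*x)/(4*pi) + 3*x*cos(4*pi*x)/(8*pi**2) - 3*sin(4*pi*x)/(32*pi**3) + 3*sin(4*pi*x)/(4*pi) - cos(4*pi*x)/(16*pi**2); evaluating from -1 to 1: ∫_{-1}^{1} (3*x**2 - x + 3) cos(-4*pi*x) dx = (5/(16*pi**2)) - (-7/(16*pi**2)) = 3/(4*pi**2).
Hence Re(c_{-4}) = (1/2)·(3/(4*pi**2)) = 3/(8*pi**2).

3/(8*pi**2)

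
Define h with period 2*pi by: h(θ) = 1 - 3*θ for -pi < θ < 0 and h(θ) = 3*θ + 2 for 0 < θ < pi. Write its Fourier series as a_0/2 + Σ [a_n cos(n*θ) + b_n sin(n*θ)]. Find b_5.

2/(5*pi)

b_5 = 1/pi ∫_{-pi}^{pi} h(θ) sin(5*θ) dθ.
Split the integral at the breakpoints.
Integrating by parts (boundary term plus one more integral), an antiderivative of (1 - 3*θ) sin(5*θ) is 3*θ*cos(5*θ)/5 - 3*sin(5*θ)/25 - cos(5*θ)/5; evaluating from -pi to 0: ∫_{-pi}^{0} (1 - 3*θ) sin(5*θ) dθ = (-1/5) - (1/5 + 3*pi/5) = -3*pi/5 - 2/5.
Integrating by parts (boundary term plus one more integral), an antiderivative of (3*θ + 2) sin(5*θ) is -3*θ*cos(5*θ)/5 + 3*sin(5*θ)/25 - 2*cos(5*θ)/5; evaluating from 0 to pi: ∫_{0}^{pi} (3*θ + 2) sin(5*θ) dθ = (2/5 + 3*pi/5) - (-2/5) = 4/5 + 3*pi/5.
Summing the pieces and multiplying by (1/pi) gives b_5 = 2/(5*pi).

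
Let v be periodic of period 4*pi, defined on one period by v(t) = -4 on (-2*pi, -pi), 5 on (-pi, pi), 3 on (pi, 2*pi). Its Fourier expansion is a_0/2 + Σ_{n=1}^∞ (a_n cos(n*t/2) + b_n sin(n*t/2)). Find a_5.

a_5 = (1/(2*pi)) ∫_{-2*pi}^{2*pi} v(t) cos(5*t/2) dt.
Split the integral at the breakpoints.
Directly, an antiderivative of (-4) cos(5*t/2) is -8*sin(5*t/2)/5; evaluating from -2*pi to -pi: ∫_{-2*pi}^{-pi} (-4) cos(5*t/2) dt = (8/5) - (0) = 8/5.
Directly, an antiderivative of (5) cos(5*t/2) is 2*sin(5*t/2); evaluating from -pi to pi: ∫_{-pi}^{pi} (5) cos(5*t/2) dt = (2) - (-2) = 4.
Directly, an antiderivative of (3) cos(5*t/2) is 6*sin(5*t/2)/5; evaluating from pi to 2*pi: ∫_{pi}^{2*pi} (3) cos(5*t/2) dt = (0) - (6/5) = -6/5.
Summing the pieces and multiplying by (1/(2*pi)) gives a_5 = 11/(5*pi).

11/(5*pi)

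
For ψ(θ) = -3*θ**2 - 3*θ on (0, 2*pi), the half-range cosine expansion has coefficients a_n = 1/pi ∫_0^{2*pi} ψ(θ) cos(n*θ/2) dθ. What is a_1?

a_1 = 1/pi ∫_0^{2*pi} (-3*θ**2 - 3*θ) cos(θ/2) dθ.
Integrating by parts twice (tabular method), an antiderivative of (-3*θ**2 - 3*θ) cos(θ/2) is -6*θ**2*sin(θ/2) - 6*θ*sin(θ/2) - 24*θ*cos(θ/2) + 48*sin(θ/2) - 12*cos(θ/2); evaluating from 0 to 2*pi: ∫_{0}^{2*pi} (-3*θ**2 - 3*θ) cos(θ/2) dθ = (12 + 48*pi) - (-12) = 24 + 48*pi.
Hence a_1 = (1/pi)·(24 + 48*pi) = 24/pi + 48.

24/pi + 48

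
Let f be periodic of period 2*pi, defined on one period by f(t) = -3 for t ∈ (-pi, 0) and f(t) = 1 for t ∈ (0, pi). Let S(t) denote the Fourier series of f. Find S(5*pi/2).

1

t = 5*pi/2 differs from t = pi/2 by 1 full period(s), and the series is 2*pi-periodic.
f is continuous at t = pi/2 with value 1, so the series converges to 1 there.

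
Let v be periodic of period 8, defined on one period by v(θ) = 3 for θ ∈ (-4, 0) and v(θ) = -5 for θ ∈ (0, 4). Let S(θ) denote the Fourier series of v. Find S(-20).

θ = -20 differs from θ = -4 by -2 full period(s), and the series is 8-periodic.
At θ = -4 the one-sided limits are v(-4^-) = -5 and v(-4^+) = 3.
By Dirichlet's theorem the series converges to their average, [(-5) + (3)]/2 = -1.

-1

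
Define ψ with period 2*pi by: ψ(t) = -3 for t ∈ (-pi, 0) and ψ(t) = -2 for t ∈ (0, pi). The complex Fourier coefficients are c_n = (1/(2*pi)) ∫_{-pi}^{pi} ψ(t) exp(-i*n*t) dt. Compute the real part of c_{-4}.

Since ψ is real-valued, Re(c_{-4}) = (1/(2*pi)) ∫_{-pi}^{pi} ψ(t) cos(-4*t) dt = a_{4}/2.
Split the integral at the breakpoints.
Directly, an antiderivative of (-3) cos(-4*t) is -3*sin(4*t)/4; evaluating from -pi to 0: ∫_{-pi}^{0} (-3) cos(-4*t) dt = (0) - (0) = 0.
Directly, an antiderivative of (-2) cos(-4*t) is -sin(4*t)/2; evaluating from 0 to pi: ∫_{0}^{pi} (-2) cos(-4*t) dt = (0) - (0) = 0.
So ∫_{-pi}^{pi} ψ(t) cos(-4*t) dt = 0.
Hence Re(c_{-4}) = (1/(2*pi))·(0) = 0.

0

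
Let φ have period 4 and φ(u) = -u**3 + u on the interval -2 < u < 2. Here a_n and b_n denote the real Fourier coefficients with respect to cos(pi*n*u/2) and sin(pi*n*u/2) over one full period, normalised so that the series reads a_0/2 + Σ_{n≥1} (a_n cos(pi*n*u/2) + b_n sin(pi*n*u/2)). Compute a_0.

a_0 = 1/2 ∫_{-2}^{2} φ(u) du = 1/2 · (0) = 0.

0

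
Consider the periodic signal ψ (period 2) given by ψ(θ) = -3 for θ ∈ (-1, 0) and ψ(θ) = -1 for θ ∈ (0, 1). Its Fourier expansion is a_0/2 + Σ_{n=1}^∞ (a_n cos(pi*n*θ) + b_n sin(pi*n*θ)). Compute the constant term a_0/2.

a_0 = ∫_{-1}^{1} ψ(θ) dθ = -4.
So the constant term a_0/2 = -2.

-2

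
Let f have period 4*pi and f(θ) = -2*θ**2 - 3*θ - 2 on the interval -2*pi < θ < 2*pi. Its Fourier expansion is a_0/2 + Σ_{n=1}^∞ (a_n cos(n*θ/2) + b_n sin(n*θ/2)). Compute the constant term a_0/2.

-8*pi**2/3 - 2

a_0 = (1/(2*pi)) ∫_{-2*pi}^{2*pi} f(θ) dθ = (1/(2*pi)) · (-32*pi**3/3 - 8*pi) = -16*pi**2/3 - 4.
So the constant term a_0/2 = -8*pi**2/3 - 2.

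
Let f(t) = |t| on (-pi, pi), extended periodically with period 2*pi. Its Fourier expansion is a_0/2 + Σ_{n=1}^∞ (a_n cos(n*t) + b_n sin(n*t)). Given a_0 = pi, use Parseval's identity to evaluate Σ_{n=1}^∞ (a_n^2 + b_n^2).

pi**2/6

Parseval: a_0^2/2 + Σ_{n≥1} (a_n^2+b_n^2) = 1/pi ∫_{-pi}^{pi} f(t)^2 dt = 2*pi**2/3.
Subtract a_0^2/2 = pi**2/2: Σ (a_n^2+b_n^2) = pi**2/6.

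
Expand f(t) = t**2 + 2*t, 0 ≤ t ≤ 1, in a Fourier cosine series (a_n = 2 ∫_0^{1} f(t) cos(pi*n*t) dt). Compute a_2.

a_2 = 2 ∫_0^{1} (t**2 + 2*t) cos(2*pi*t) dt.
Integrating by parts twice (tabular method), an antiderivative of (t**2 + 2*t) cos(2*pi*t) is t**2*sin(2*pi*t)/(2*pi) + t*sin(2*pi*t)/pi + t*cos(2*pi*t)/(2*pi**2) - sin(2*pi*t)/(4*pi**3) + cos(2*pi*t)/(2*pi**2); evaluating from 0 to 1: ∫_{0}^{1} (t**2 + 2*t) cos(2*pi*t) dt = (pi**(-2)) - (1/(2*pi**2)) = 1/(2*pi**2).
Hence a_2 = 2·(1/(2*pi**2)) = pi**(-2).

pi**(-2)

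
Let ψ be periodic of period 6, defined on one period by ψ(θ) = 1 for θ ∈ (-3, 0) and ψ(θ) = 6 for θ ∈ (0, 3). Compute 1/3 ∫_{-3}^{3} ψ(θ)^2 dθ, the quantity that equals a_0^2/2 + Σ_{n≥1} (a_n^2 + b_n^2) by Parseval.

37

1/3 ∫_{-3}^{3} ψ(θ)^2 dθ = 1/3 · (111) = 37.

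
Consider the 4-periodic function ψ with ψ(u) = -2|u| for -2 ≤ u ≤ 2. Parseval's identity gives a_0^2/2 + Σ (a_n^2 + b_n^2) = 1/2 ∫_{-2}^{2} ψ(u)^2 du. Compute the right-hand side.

32/3

1/2 ∫_{-2}^{2} ψ(u)^2 du = 1/2 · (64/3) = 32/3.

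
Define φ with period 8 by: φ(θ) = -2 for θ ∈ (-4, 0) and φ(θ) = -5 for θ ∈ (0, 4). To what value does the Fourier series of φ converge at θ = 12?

-7/2

θ = 12 differs from θ = 4 by 1 full period(s), and the series is 8-periodic.
At θ = 4 the one-sided limits are φ(4^-) = -5 and φ(4^+) = -2.
By Dirichlet's theorem the series converges to their average, [(-5) + (-2)]/2 = -7/2.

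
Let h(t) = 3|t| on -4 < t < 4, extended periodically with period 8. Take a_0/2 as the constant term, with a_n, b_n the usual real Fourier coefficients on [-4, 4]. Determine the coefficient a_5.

a_5 = 1/4 ∫_{-4}^{4} h(t) cos(5*pi*t/4) dt.
h is even and cos(5*pi*t/4) is even, so the integrand is even and a_5 = 1/2 ∫_0^{4} h(t) cos(5*pi*t/4) dt.
Integrating by parts (boundary term plus one more integral), an antiderivative of (3*t) cos(5*pi*t/4) is 12*t*sin(5*pi*t/4)/(5*pi) + 48*cos(5*pi*t/4)/(25*pi**2); evaluating from 0 to 4: ∫_{0}^{4} (3*t) cos(5*pi*t/4) dt = (-48/(25*pi**2)) - (48/(25*pi**2)) = -96/(25*pi**2).
Hence a_5 = (1/2)·(-96/(25*pi**2)) = -48/(25*pi**2).

-48/(25*pi**2)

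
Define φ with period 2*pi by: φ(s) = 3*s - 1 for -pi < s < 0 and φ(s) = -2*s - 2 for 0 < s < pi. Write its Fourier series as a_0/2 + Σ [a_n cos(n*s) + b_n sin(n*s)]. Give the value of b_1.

b_1 = 1/pi ∫_{-pi}^{pi} φ(s) sin(s) ds.
Split the integral at the breakpoints.
Integrating by parts (boundary term plus one more integral), an antiderivative of (3*s - 1) sin(s) is -3*s*cos(s) + 3*sin(s) + cos(s); evaluating from -pi to 0: ∫_{-pi}^{0} (3*s - 1) sin(s) ds = (1) - (-3*pi - 1) = 2 + 3*pi.
Integrating by parts (boundary term plus one more integral), an antiderivative of (-2*s - 2) sin(s) is 2*s*cos(s) - 2*sin(s) + 2*cos(s); evaluating from 0 to pi: ∫_{0}^{pi} (-2*s - 2) sin(s) ds = (-2*pi - 2) - (2) = -2*pi - 4.
Summing the pieces and multiplying by (1/pi) gives b_1 = (-2 + pi)/pi.

(-2 + pi)/pi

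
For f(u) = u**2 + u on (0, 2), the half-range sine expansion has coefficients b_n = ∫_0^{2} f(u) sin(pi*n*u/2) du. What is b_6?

-2/pi

b_6 = ∫_0^{2} (u**2 + u) sin(3*pi*u) du.
Integrating by parts twice (tabular method), an antiderivative of (u**2 + u) sin(3*pi*u) is -u**2*cos(3*pi*u)/(3*pi) + 2*u*sin(3*pi*u)/(9*pi**2) - u*cos(3*pi*u)/(3*pi) + sin(3*pi*u)/(9*pi**2) + 2*cos(3*pi*u)/(27*pi**3); evaluating from 0 to 2: ∫_{0}^{2} (u**2 + u) sin(3*pi*u) du = (-2/pi + 2/(27*pi**3)) - (2/(27*pi**3)) = -2/pi.
Hence b_6 = -2/pi.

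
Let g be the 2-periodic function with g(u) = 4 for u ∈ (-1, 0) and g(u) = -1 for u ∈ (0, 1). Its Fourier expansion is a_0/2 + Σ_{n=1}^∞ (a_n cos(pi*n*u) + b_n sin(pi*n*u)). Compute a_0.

a_0 = ∫_{-1}^{1} g(u) du = 3.

3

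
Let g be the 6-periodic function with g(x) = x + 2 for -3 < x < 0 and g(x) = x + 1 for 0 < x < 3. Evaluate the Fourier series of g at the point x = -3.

At x = -3 the one-sided limits are g(-3^-) = 4 and g(-3^+) = -1.
By Dirichlet's theorem the series converges to their average, [(4) + (-1)]/2 = 3/2.

3/2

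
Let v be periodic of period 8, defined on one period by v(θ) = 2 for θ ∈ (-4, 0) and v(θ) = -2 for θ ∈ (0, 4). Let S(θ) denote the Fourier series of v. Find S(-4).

0

At θ = -4 the one-sided limits are v(-4^-) = -2 and v(-4^+) = 2.
By Dirichlet's theorem the series converges to their average, [(-2) + (2)]/2 = 0.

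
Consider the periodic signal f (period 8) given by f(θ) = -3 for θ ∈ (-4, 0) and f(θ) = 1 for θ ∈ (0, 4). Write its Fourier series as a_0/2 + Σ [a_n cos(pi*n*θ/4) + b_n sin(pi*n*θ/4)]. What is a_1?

0

a_1 = 1/4 ∫_{-4}^{4} f(θ) cos(pi*θ/4) dθ.
Split the integral at the breakpoints.
Directly, an antiderivative of (-3) cos(pi*θ/4) is -12*sin(pi*θ/4)/pi; evaluating from -4 to 0: ∫_{-4}^{0} (-3) cos(pi*θ/4) dθ = (0) - (0) = 0.
Directly, an antiderivative of (1) cos(pi*θ/4) is 4*sin(pi*θ/4)/pi; evaluating from 0 to 4: ∫_{0}^{4} (1) cos(pi*θ/4) dθ = (0) - (0) = 0.
Summing the pieces and multiplying by (1/4) gives a_1 = 0.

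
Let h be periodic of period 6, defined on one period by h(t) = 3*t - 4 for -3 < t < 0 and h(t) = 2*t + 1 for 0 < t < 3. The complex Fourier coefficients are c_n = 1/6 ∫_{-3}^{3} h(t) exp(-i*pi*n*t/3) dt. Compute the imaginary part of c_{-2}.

-15/(4*pi)

Since h is real-valued, Im(c_{-2}) = -1/6 ∫_{-3}^{3} h(t) sin(-2*pi*t/3) dt = b_{2}/2.
Split the integral at the breakpoints.
Integrating by parts (boundary term plus one more integral), an antiderivative of (3*t - 4) sin(-2*pi*t/3) is 9*t*cos(2*pi*t/3)/(2*pi) - 27*sin(2*pi*t/3)/(4*pi**2) - 6*cos(2*pi*t/3)/pi; evaluating from -3 to 0: ∫_{-3}^{0} (3*t - 4) sin(-2*pi*t/3) dt = (-6/pi) - (-39/(2*pi)) = 27/(2*pi).
Integrating by parts (boundary term plus one more integral), an antiderivative of (2*t + 1) sin(-2*pi*t/3) is 3*t*cos(2*pi*t/3)/pi - 9*sin(2*pi*t/3)/(2*pi**2) + 3*cos(2*pi*t/3)/(2*pi); evaluating from 0 to 3: ∫_{0}^{3} (2*t + 1) sin(-2*pi*t/3) dt = (21/(2*pi)) - (3/(2*pi)) = 9/pi.
So ∫_{-3}^{3} h(t) sin(-2*pi*t/3) dt = 45/(2*pi).
Hence Im(c_{-2}) = (-1/6)·(45/(2*pi)) = -15/(4*pi).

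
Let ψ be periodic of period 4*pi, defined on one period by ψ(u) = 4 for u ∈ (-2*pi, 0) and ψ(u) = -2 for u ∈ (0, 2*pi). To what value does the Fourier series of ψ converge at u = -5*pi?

u = -5*pi differs from u = -pi by -1 full period(s), and the series is 4*pi-periodic.
ψ is continuous at u = -pi with value 4, so the series converges to 4 there.

4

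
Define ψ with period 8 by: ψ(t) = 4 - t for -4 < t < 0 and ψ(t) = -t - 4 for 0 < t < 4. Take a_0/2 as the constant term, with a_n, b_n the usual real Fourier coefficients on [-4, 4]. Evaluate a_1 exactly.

a_1 = 1/4 ∫_{-4}^{4} ψ(t) cos(pi*t/4) dt.
ψ is odd and cos(pi*t/4) is even, so the integrand is odd over a symmetric interval and the integral vanishes.

0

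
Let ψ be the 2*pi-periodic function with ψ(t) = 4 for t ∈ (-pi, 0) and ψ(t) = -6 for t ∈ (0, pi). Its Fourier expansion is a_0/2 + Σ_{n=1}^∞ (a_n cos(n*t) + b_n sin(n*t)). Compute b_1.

b_1 = 1/pi ∫_{-pi}^{pi} ψ(t) sin(t) dt.
Split the integral at the breakpoints.
Directly, an antiderivative of (4) sin(t) is -4*cos(t); evaluating from -pi to 0: ∫_{-pi}^{0} (4) sin(t) dt = (-4) - (4) = -8.
Directly, an antiderivative of (-6) sin(t) is 6*cos(t); evaluating from 0 to pi: ∫_{0}^{pi} (-6) sin(t) dt = (-6) - (6) = -12.
Summing the pieces and multiplying by (1/pi) gives b_1 = -20/pi.

-20/pi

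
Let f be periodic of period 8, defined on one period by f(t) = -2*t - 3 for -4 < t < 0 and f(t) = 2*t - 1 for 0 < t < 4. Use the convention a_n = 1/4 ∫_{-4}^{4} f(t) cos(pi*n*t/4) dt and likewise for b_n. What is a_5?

-32/(25*pi**2)

a_5 = 1/4 ∫_{-4}^{4} f(t) cos(5*pi*t/4) dt.
Split the integral at the breakpoints.
Integrating by parts (boundary term plus one more integral), an antiderivative of (-2*t - 3) cos(5*pi*t/4) is -8*t*sin(5*pi*t/4)/(5*pi) - 12*sin(5*pi*t/4)/(5*pi) - 32*cos(5*pi*t/4)/(25*pi**2); evaluating from -4 to 0: ∫_{-4}^{0} (-2*t - 3) cos(5*pi*t/4) dt = (-32/(25*pi**2)) - (32/(25*pi**2)) = -64/(25*pi**2).
Integrating by parts (boundary term plus one more integral), an antiderivative of (2*t - 1) cos(5*pi*t/4) is 8*t*sin(5*pi*t/4)/(5*pi) - 4*sin(5*pi*t/4)/(5*pi) + 32*cos(5*pi*t/4)/(25*pi**2); evaluating from 0 to 4: ∫_{0}^{4} (2*t - 1) cos(5*pi*t/4) dt = (-32/(25*pi**2)) - (32/(25*pi**2)) = -64/(25*pi**2).
Summing the pieces and multiplying by (1/4) gives a_5 = -32/(25*pi**2).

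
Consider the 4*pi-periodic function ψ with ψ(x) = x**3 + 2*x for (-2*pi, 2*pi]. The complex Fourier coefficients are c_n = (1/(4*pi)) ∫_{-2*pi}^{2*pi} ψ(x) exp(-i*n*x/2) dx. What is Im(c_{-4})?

-2*pi**2 - 1/4

Since ψ is real-valued, Im(c_{-4}) = -(1/(4*pi)) ∫_{-2*pi}^{2*pi} ψ(x) sin(-2*x) dx = b_{4}/2.
ψ is odd and sin(-2*x) is odd, so the integrand is even: ∫_{-2*pi}^{2*pi} ψ(x) sin(-2*x) dx = 2∫_0^{2*pi} ψ(x) sin(-2*x) dx.
Integrating by parts three times (tabular method), an antiderivative of (x**3 + 2*x) sin(-2*x) is x**3*cos(2*x)/2 - 3*x**2*sin(2*x)/4 + x*cos(2*x)/4 - sin(2*x)/8; evaluating from 0 to 2*pi: ∫_{0}^{2*pi} (x**3 + 2*x) sin(-2*x) dx = (pi/2 + 4*pi**3) - (0) = pi/2 + 4*pi**3.
So ∫_{-2*pi}^{2*pi} ψ(x) sin(-2*x) dx = pi + 8*pi**3.
Hence Im(c_{-4}) = (-1/(4*pi))·(pi + 8*pi**3) = -2*pi**2 - 1/4.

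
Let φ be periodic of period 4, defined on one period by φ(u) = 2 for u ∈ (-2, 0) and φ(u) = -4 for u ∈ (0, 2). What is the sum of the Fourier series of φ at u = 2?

-1

At u = 2 the one-sided limits are φ(2^-) = -4 and φ(2^+) = 2.
By Dirichlet's theorem the series converges to their average, [(-4) + (2)]/2 = -1.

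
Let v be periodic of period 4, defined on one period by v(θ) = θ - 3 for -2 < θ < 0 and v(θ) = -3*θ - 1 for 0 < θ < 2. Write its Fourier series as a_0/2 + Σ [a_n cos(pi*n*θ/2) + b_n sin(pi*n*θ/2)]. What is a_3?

16/(9*pi**2)

a_3 = 1/2 ∫_{-2}^{2} v(θ) cos(3*pi*θ/2) dθ.
Split the integral at the breakpoints.
Integrating by parts (boundary term plus one more integral), an antiderivative of (θ - 3) cos(3*pi*θ/2) is 2*θ*sin(3*pi*θ/2)/(3*pi) - 2*sin(3*pi*θ/2)/pi + 4*cos(3*pi*θ/2)/(9*pi**2); evaluating from -2 to 0: ∫_{-2}^{0} (θ - 3) cos(3*pi*θ/2) dθ = (4/(9*pi**2)) - (-4/(9*pi**2)) = 8/(9*pi**2).
Integrating by parts (boundary term plus one more integral), an antiderivative of (-3*θ - 1) cos(3*pi*θ/2) is -2*θ*sin(3*pi*θ/2)/pi - 2*sin(3*pi*θ/2)/(3*pi) - 4*cos(3*pi*θ/2)/(3*pi**2); evaluating from 0 to 2: ∫_{0}^{2} (-3*θ - 1) cos(3*pi*θ/2) dθ = (4/(3*pi**2)) - (-4/(3*pi**2)) = 8/(3*pi**2).
Summing the pieces and multiplying by (1/2) gives a_3 = 16/(9*pi**2).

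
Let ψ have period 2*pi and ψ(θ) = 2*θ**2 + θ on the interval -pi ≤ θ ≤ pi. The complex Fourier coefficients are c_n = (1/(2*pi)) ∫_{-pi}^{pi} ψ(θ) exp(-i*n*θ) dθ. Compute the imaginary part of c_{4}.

1/4

Since ψ is real-valued, Im(c_{4}) = -(1/(2*pi)) ∫_{-pi}^{pi} ψ(θ) sin(4*θ) dθ = -b_{4}/2.
Integrating by parts twice (tabular method), an antiderivative of (2*θ**2 + θ) sin(4*θ) is -θ**2*cos(4*θ)/2 + θ*sin(4*θ)/4 - θ*cos(4*θ)/4 + sin(4*θ)/16 + cos(4*θ)/16; evaluating from -pi to pi: ∫_{-pi}^{pi} (2*θ**2 + θ) sin(4*θ) dθ = (-pi**2/2 - pi/4 + 1/16) - (-pi**2/2 + 1/16 + pi/4) = -pi/2.
Hence Im(c_{4}) = (-1/(2*pi))·(-pi/2) = 1/4.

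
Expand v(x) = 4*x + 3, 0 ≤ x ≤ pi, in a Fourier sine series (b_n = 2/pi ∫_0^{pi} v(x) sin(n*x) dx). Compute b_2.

b_2 = 2/pi ∫_0^{pi} (4*x + 3) sin(2*x) dx.
Integrating by parts (boundary term plus one more integral), an antiderivative of (4*x + 3) sin(2*x) is -2*x*cos(2*x) + sin(2*x) - 3*cos(2*x)/2; evaluating from 0 to pi: ∫_{0}^{pi} (4*x + 3) sin(2*x) dx = (-2*pi - 3/2) - (-3/2) = -2*pi.
Hence b_2 = (2/pi)·(-2*pi) = -4.

-4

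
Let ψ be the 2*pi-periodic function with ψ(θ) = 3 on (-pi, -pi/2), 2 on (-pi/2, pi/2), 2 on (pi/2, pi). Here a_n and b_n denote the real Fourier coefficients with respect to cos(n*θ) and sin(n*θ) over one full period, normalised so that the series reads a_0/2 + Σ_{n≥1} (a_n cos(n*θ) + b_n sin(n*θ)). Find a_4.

0

a_4 = 1/pi ∫_{-pi}^{pi} ψ(θ) cos(4*θ) dθ.
Split the integral at the breakpoints.
Directly, an antiderivative of (3) cos(4*θ) is 3*sin(4*θ)/4; evaluating from -pi to -pi/2: ∫_{-pi}^{-pi/2} (3) cos(4*θ) dθ = (0) - (0) = 0.
Directly, an antiderivative of (2) cos(4*θ) is sin(4*θ)/2; evaluating from -pi/2 to pi/2: ∫_{-pi/2}^{pi/2} (2) cos(4*θ) dθ = (0) - (0) = 0.
Directly, an antiderivative of (2) cos(4*θ) is sin(4*θ)/2; evaluating from pi/2 to pi: ∫_{pi/2}^{pi} (2) cos(4*θ) dθ = (0) - (0) = 0.
Summing the pieces and multiplying by (1/pi) gives a_4 = 0.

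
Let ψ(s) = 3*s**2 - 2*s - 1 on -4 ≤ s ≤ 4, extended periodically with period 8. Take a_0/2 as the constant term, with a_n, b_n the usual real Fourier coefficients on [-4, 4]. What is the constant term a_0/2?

15

a_0 = 1/4 ∫_{-4}^{4} ψ(s) ds = 1/4 · (120) = 30.
So the constant term a_0/2 = 15.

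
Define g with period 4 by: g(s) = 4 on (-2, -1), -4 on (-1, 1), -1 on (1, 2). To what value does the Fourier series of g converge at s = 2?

3/2

At s = 2 the one-sided limits are g(2^-) = -1 and g(2^+) = 4.
By Dirichlet's theorem the series converges to their average, [(-1) + (4)]/2 = 3/2.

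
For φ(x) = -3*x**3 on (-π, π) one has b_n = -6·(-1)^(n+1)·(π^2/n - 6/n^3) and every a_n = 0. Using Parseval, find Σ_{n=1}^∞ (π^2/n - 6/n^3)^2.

pi**6/14

Parseval: Σ b_n^2 = (1/π) ∫_{-π}^{π} φ(x)^2 dx = 18*pi**6/7.
b_n^2 = 36·(π^2/n - 6/n^3)^2, so the sum equals (18*pi**6/7)/36 = pi**6/14.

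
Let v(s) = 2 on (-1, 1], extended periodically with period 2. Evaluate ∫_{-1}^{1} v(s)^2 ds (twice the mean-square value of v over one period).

∫_{-1}^{1} v(s)^2 ds = 8.

8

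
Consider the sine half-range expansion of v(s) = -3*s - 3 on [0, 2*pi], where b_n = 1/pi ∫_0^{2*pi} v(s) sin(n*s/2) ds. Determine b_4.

b_4 = 1/pi ∫_0^{2*pi} (-3*s - 3) sin(2*s) ds.
Integrating by parts (boundary term plus one more integral), an antiderivative of (-3*s - 3) sin(2*s) is 3*s*cos(2*s)/2 - 3*sin(2*s)/4 + 3*cos(2*s)/2; evaluating from 0 to 2*pi: ∫_{0}^{2*pi} (-3*s - 3) sin(2*s) ds = (3/2 + 3*pi) - (3/2) = 3*pi.
Hence b_4 = (1/pi)·(3*pi) = 3.

3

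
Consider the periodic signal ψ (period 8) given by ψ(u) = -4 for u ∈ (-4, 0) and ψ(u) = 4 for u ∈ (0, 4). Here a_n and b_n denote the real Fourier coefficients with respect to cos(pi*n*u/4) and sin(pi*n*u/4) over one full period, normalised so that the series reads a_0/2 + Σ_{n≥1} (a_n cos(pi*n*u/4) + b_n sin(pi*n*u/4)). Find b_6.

b_6 = 1/4 ∫_{-4}^{4} ψ(u) sin(3*pi*u/2) du.
ψ is odd and sin(3*pi*u/2) is odd, so the integrand is even and b_6 = 1/2 ∫_0^{4} ψ(u) sin(3*pi*u/2) du.
Directly, an antiderivative of (4) sin(3*pi*u/2) is -8*cos(3*pi*u/2)/(3*pi); evaluating from 0 to 4: ∫_{0}^{4} (4) sin(3*pi*u/2) du = (-8/(3*pi)) - (-8/(3*pi)) = 0.
Hence b_6 = (1/2)·(0) = 0.

0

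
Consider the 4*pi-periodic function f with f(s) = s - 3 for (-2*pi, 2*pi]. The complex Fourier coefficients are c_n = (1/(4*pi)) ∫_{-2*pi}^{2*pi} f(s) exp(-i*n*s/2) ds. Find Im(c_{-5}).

2/5

Since f is real-valued, Im(c_{-5}) = -(1/(4*pi)) ∫_{-2*pi}^{2*pi} f(s) sin(-5*s/2) ds = b_{5}/2.
Integrating by parts (boundary term plus one more integral), an antiderivative of (s - 3) sin(-5*s/2) is 2*s*cos(5*s/2)/5 - 4*sin(5*s/2)/25 - 6*cos(5*s/2)/5; evaluating from -2*pi to 2*pi: ∫_{-2*pi}^{2*pi} (s - 3) sin(-5*s/2) ds = (6/5 - 4*pi/5) - (6/5 + 4*pi/5) = -8*pi/5.
Hence Im(c_{-5}) = (-1/(4*pi))·(-8*pi/5) = 2/5.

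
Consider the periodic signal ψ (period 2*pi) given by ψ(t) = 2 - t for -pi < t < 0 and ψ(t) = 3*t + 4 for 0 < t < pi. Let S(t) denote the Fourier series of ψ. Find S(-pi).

3 + 2*pi

t = -pi differs from t = pi by -1 full period(s), and the series is 2*pi-periodic.
At t = pi the one-sided limits are ψ(pi^-) = 4 + 3*pi and ψ(pi^+) = 2 + pi.
By Dirichlet's theorem the series converges to their average, [(4 + 3*pi) + (2 + pi)]/2 = 3 + 2*pi.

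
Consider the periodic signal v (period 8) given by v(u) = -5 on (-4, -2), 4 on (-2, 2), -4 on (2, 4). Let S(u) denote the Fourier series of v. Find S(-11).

-5

u = -11 differs from u = -3 by -1 full period(s), and the series is 8-periodic.
v is continuous at u = -3 with value -5, so the series converges to -5 there.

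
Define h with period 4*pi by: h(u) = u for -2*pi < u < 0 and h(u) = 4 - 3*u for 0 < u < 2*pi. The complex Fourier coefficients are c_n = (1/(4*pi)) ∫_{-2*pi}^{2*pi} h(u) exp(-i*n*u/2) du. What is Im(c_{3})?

Since h is real-valued, Im(c_{3}) = -(1/(4*pi)) ∫_{-2*pi}^{2*pi} h(u) sin(3*u/2) du = -b_{3}/2.
Split the integral at the breakpoints.
Integrating by parts (boundary term plus one more integral), an antiderivative of (u) sin(3*u/2) is -2*u*cos(3*u/2)/3 + 4*sin(3*u/2)/9; evaluating from -2*pi to 0: ∫_{-2*pi}^{0} (u) sin(3*u/2) du = (0) - (-4*pi/3) = 4*pi/3.
Integrating by parts (boundary term plus one more integral), an antiderivative of (4 - 3*u) sin(3*u/2) is 2*u*cos(3*u/2) - 4*sin(3*u/2)/3 - 8*cos(3*u/2)/3; evaluating from 0 to 2*pi: ∫_{0}^{2*pi} (4 - 3*u) sin(3*u/2) du = (8/3 - 4*pi) - (-8/3) = 16/3 - 4*pi.
So ∫_{-2*pi}^{2*pi} h(u) sin(3*u/2) du = 16/3 - 8*pi/3.
Hence Im(c_{3}) = (-1/(4*pi))·(16/3 - 8*pi/3) = 2*(-2 + pi)/(3*pi).

2*(-2 + pi)/(3*pi)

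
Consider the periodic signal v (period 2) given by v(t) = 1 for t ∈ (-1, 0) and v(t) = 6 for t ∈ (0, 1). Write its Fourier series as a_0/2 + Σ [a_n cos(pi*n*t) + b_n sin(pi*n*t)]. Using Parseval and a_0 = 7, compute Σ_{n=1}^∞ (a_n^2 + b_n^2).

25/2

Parseval: a_0^2/2 + Σ_{n≥1} (a_n^2+b_n^2) = ∫_{-1}^{1} v(t)^2 dt = 37.
Subtract a_0^2/2 = 49/2: Σ (a_n^2+b_n^2) = 25/2.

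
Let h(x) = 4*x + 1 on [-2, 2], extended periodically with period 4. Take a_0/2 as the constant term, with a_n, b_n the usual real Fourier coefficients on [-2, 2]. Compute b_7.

b_7 = 1/2 ∫_{-2}^{2} h(x) sin(7*pi*x/2) dx.
Integrating by parts (boundary term plus one more integral), an antiderivative of (4*x + 1) sin(7*pi*x/2) is -8*x*cos(7*pi*x/2)/(7*pi) + 16*sin(7*pi*x/2)/(49*pi**2) - 2*cos(7*pi*x/2)/(7*pi); evaluating from -2 to 2: ∫_{-2}^{2} (4*x + 1) sin(7*pi*x/2) dx = (18/(7*pi)) - (-2/pi) = 32/(7*pi).
Hence b_7 = (1/2)·(32/(7*pi)) = 16/(7*pi).

16/(7*pi)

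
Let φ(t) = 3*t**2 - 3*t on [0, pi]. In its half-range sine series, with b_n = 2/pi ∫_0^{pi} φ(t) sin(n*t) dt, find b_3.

b_3 = 2/pi ∫_0^{pi} (3*t**2 - 3*t) sin(3*t) dt.
Integrating by parts twice (tabular method), an antiderivative of (3*t**2 - 3*t) sin(3*t) is -t**2*cos(3*t) + 2*t*sin(3*t)/3 + t*cos(3*t) - sin(3*t)/3 + 2*cos(3*t)/9; evaluating from 0 to pi: ∫_{0}^{pi} (3*t**2 - 3*t) sin(3*t) dt = (-pi - 2/9 + pi**2) - (2/9) = -pi - 4/9 + pi**2.
Hence b_3 = (2/pi)·(-pi - 4/9 + pi**2) = -2 - 8/(9*pi) + 2*pi.

-2 - 8/(9*pi) + 2*pi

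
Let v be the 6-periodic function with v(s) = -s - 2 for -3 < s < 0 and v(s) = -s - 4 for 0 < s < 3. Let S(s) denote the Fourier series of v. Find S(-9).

-3

s = -9 differs from s = 3 by -2 full period(s), and the series is 6-periodic.
At s = 3 the one-sided limits are v(3^-) = -7 and v(3^+) = 1.
By Dirichlet's theorem the series converges to their average, [(-7) + (1)]/2 = -3.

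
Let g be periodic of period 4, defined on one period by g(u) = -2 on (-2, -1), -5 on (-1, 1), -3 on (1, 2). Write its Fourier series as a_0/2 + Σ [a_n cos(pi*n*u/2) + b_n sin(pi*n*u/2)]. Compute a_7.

a_7 = 1/2 ∫_{-2}^{2} g(u) cos(7*pi*u/2) du.
Split the integral at the breakpoints.
Directly, an antiderivative of (-2) cos(7*pi*u/2) is -4*sin(7*pi*u/2)/(7*pi); evaluating from -2 to -1: ∫_{-2}^{-1} (-2) cos(7*pi*u/2) du = (-4/(7*pi)) - (0) = -4/(7*pi).
Directly, an antiderivative of (-5) cos(7*pi*u/2) is -10*sin(7*pi*u/2)/(7*pi); evaluating from -1 to 1: ∫_{-1}^{1} (-5) cos(7*pi*u/2) du = (10/(7*pi)) - (-10/(7*pi)) = 20/(7*pi).
Directly, an antiderivative of (-3) cos(7*pi*u/2) is -6*sin(7*pi*u/2)/(7*pi); evaluating from 1 to 2: ∫_{1}^{2} (-3) cos(7*pi*u/2) du = (0) - (6/(7*pi)) = -6/(7*pi).
Summing the pieces and multiplying by (1/2) gives a_7 = 5/(7*pi).

5/(7*pi)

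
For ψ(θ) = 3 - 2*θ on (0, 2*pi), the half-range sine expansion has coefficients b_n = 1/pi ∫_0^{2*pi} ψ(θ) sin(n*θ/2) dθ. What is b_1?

b_1 = 1/pi ∫_0^{2*pi} (3 - 2*θ) sin(θ/2) dθ.
Integrating by parts (boundary term plus one more integral), an antiderivative of (3 - 2*θ) sin(θ/2) is 4*θ*cos(θ/2) - 8*sin(θ/2) - 6*cos(θ/2); evaluating from 0 to 2*pi: ∫_{0}^{2*pi} (3 - 2*θ) sin(θ/2) dθ = (6 - 8*pi) - (-6) = 12 - 8*pi.
Hence b_1 = (1/pi)·(12 - 8*pi) = -8 + 12/pi.

-8 + 12/pi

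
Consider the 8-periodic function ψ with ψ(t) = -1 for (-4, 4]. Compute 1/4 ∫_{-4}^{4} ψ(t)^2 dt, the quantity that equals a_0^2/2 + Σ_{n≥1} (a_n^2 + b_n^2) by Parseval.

1/4 ∫_{-4}^{4} ψ(t)^2 dt = 1/4 · (8) = 2.

2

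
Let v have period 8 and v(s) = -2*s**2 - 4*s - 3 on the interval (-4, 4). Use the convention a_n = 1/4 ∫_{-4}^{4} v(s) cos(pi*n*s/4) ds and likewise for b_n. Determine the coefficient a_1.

128/pi**2

a_1 = 1/4 ∫_{-4}^{4} v(s) cos(pi*s/4) ds.
Integrating by parts twice (tabular method), an antiderivative of (-2*s**2 - 4*s - 3) cos(pi*s/4) is -8*s**2*sin(pi*s/4)/pi - 16*s*sin(pi*s/4)/pi - 64*s*cos(pi*s/4)/pi**2 - 12*sin(pi*s/4)/pi + 256*sin(pi*s/4)/pi**3 - 64*cos(pi*s/4)/pi**2; evaluating from -4 to 4: ∫_{-4}^{4} (-2*s**2 - 4*s - 3) cos(pi*s/4) ds = (320/pi**2) - (-192/pi**2) = 512/pi**2.
Hence a_1 = (1/4)·(512/pi**2) = 128/pi**2.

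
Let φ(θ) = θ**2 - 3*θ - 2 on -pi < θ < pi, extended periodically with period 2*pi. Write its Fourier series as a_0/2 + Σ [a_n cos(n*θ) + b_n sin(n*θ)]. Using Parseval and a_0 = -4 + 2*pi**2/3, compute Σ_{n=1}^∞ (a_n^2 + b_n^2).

Parseval: a_0^2/2 + Σ_{n≥1} (a_n^2+b_n^2) = 1/pi ∫_{-pi}^{pi} φ(θ)^2 dθ = 8 + 10*pi**2/3 + 2*pi**4/5.
Subtract a_0^2/2 = 2*(6 - pi**2)**2/9: Σ (a_n^2+b_n^2) = pi**2*(8*pi**2/45 + 6).

pi**2*(8*pi**2/45 + 6)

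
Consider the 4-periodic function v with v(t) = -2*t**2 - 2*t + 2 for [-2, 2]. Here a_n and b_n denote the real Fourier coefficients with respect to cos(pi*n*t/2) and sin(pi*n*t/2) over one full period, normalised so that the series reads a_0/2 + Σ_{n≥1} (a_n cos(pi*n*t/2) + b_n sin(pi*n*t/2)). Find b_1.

-8/pi

b_1 = 1/2 ∫_{-2}^{2} v(t) sin(pi*t/2) dt.
Integrating by parts twice (tabular method), an antiderivative of (-2*t**2 - 2*t + 2) sin(pi*t/2) is 4*t**2*cos(pi*t/2)/pi - 16*t*sin(pi*t/2)/pi**2 + 4*t*cos(pi*t/2)/pi - 8*sin(pi*t/2)/pi**2 - 4*cos(pi*t/2)/pi - 32*cos(pi*t/2)/pi**3; evaluating from -2 to 2: ∫_{-2}^{2} (-2*t**2 - 2*t + 2) sin(pi*t/2) dt = (-20/pi + 32/pi**3) - (-4/pi + 32/pi**3) = -16/pi.
Hence b_1 = (1/2)·(-16/pi) = -8/pi.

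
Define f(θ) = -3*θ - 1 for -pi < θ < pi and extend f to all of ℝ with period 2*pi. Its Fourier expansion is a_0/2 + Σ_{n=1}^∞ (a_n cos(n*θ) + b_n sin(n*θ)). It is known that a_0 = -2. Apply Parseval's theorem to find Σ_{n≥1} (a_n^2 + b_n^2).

6*pi**2

Parseval: a_0^2/2 + Σ_{n≥1} (a_n^2+b_n^2) = 1/pi ∫_{-pi}^{pi} f(θ)^2 dθ = 2 + 6*pi**2.
Subtract a_0^2/2 = 2: Σ (a_n^2+b_n^2) = 6*pi**2.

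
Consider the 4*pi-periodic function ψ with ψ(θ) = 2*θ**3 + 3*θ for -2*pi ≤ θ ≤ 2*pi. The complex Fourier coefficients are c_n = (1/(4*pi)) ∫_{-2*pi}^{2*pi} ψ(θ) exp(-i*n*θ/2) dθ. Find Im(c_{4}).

Since ψ is real-valued, Im(c_{4}) = -(1/(4*pi)) ∫_{-2*pi}^{2*pi} ψ(θ) sin(2*θ) dθ = -b_{4}/2.
ψ is odd and sin(2*θ) is odd, so the integrand is even: ∫_{-2*pi}^{2*pi} ψ(θ) sin(2*θ) dθ = 2∫_0^{2*pi} ψ(θ) sin(2*θ) dθ.
Integrating by parts three times (tabular method), an antiderivative of (2*θ**3 + 3*θ) sin(2*θ) is -θ**3*cos(2*θ) + 3*θ**2*sin(2*θ)/2; evaluating from 0 to 2*pi: ∫_{0}^{2*pi} (2*θ**3 + 3*θ) sin(2*θ) dθ = (-8*pi**3) - (0) = -8*pi**3.
So ∫_{-2*pi}^{2*pi} ψ(θ) sin(2*θ) dθ = -16*pi**3.
Hence Im(c_{4}) = (-1/(4*pi))·(-16*pi**3) = 4*pi**2.

4*pi**2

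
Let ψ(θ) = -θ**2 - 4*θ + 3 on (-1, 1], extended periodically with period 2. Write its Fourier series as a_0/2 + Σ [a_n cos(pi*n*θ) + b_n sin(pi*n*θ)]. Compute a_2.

-1/pi**2

a_2 = ∫_{-1}^{1} ψ(θ) cos(2*pi*θ) dθ.
Integrating by parts twice (tabular method), an antiderivative of (-θ**2 - 4*θ + 3) cos(2*pi*θ) is -θ**2*sin(2*pi*θ)/(2*pi) - 2*θ*sin(2*pi*θ)/pi - θ*cos(2*pi*θ)/(2*pi**2) + sin(2*pi*θ)/(4*pi**3) + 3*sin(2*pi*θ)/(2*pi) - cos(2*pi*θ)/pi**2; evaluating from -1 to 1: ∫_{-1}^{1} (-θ**2 - 4*θ + 3) cos(2*pi*θ) dθ = (-3/(2*pi**2)) - (-1/(2*pi**2)) = -1/pi**2.
Hence a_2 = -1/pi**2.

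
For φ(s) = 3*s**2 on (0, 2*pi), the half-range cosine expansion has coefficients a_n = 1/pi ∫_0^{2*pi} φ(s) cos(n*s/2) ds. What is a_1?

-48

a_1 = 1/pi ∫_0^{2*pi} (3*s**2) cos(s/2) ds.
Integrating by parts twice (tabular method), an antiderivative of (3*s**2) cos(s/2) is 6*s**2*sin(s/2) + 24*s*cos(s/2) - 48*sin(s/2); evaluating from 0 to 2*pi: ∫_{0}^{2*pi} (3*s**2) cos(s/2) ds = (-48*pi) - (0) = -48*pi.
Hence a_1 = (1/pi)·(-48*pi) = -48.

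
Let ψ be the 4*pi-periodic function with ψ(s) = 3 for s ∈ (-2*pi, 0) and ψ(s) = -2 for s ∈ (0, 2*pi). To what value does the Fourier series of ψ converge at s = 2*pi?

At s = 2*pi the one-sided limits are ψ(2*pi^-) = -2 and ψ(2*pi^+) = 3.
By Dirichlet's theorem the series converges to their average, [(-2) + (3)]/2 = 1/2.

1/2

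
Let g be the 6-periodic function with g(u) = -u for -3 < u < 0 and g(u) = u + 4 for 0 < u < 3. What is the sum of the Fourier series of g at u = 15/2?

u = 15/2 differs from u = 3/2 by 1 full period(s), and the series is 6-periodic.
g is continuous at u = 3/2 with value 11/2, so the series converges to 11/2 there.

11/2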